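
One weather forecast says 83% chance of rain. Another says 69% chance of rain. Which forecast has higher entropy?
69% forecast

Treat each forecast as a Bernoulli distribution. Binary entropy is maximized at p=0.5 and falls off symmetrically toward 0 or 1. The 69% forecast is closer to 50%, so it is more uncertain. H(83%) ≈ 0.658 bits, H(69%) ≈ 0.893 bits.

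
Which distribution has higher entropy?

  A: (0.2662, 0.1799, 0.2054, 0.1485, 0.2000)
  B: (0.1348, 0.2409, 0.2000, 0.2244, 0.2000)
B

Both distributions are close to uniform, making this a harder comparison.

H(A) = 2.2955 bits
H(B) = 2.2969 bits

The distribution closer to uniform has higher entropy.
Answer: B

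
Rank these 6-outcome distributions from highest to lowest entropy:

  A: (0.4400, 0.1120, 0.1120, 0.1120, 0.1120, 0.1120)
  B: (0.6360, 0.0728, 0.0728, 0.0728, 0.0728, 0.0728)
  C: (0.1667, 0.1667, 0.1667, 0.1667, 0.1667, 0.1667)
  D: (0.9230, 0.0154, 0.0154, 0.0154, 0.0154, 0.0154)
C > A > B > D

Key insight: Entropy is maximized by uniform distributions and minimized by concentrated distributions.

Entropies:
  H(A) = 2.2899 bits
  H(B) = 1.7911 bits
  H(C) = 2.5850 bits
  H(D) = 0.5703 bits

Ranking: C > A > B > D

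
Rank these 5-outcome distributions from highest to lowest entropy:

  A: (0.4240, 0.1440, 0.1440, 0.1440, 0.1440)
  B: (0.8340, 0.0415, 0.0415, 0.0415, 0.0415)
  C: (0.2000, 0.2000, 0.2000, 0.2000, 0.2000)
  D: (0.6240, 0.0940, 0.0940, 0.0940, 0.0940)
C > A > D > B

Key insight: Entropy is maximized by uniform distributions and minimized by concentrated distributions.

Entropies:
  H(A) = 2.1353 bits
  H(B) = 0.9805 bits
  H(C) = 2.3219 bits
  H(D) = 1.7072 bits

Ranking: C > A > D > B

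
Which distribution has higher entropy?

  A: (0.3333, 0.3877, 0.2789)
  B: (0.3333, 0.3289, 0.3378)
B

Both distributions are close to uniform, making this a harder comparison.

H(A) = 1.5721 bits
H(B) = 1.5849 bits

The distribution closer to uniform has higher entropy.
Answer: B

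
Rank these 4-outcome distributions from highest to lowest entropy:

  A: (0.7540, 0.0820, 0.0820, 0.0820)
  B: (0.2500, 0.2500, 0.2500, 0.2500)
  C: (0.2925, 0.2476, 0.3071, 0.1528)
B > C > A

Key insight: Entropy is maximized by uniform distributions and minimized by concentrated distributions.

- Uniform distributions have maximum entropy log₂(4) = 2.0000 bits
- The more "peaked" or concentrated a distribution, the lower its entropy

Entropies:
  H(A) = 1.1948 bits
  H(B) = 2.0000 bits
  H(C) = 1.9546 bits

Ranking: B > C > A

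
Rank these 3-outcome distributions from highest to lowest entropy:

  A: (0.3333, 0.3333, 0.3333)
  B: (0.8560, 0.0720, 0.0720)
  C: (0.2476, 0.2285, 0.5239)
A > C > B

Key insight: Entropy is maximized by uniform distributions and minimized by concentrated distributions.

- Uniform distributions have maximum entropy log₂(3) = 1.5850 bits
- The more "peaked" or concentrated a distribution, the lower its entropy

Entropies:
  H(A) = 1.5850 bits
  H(B) = 0.7386 bits
  H(C) = 1.4739 bits

Ranking: A > C > B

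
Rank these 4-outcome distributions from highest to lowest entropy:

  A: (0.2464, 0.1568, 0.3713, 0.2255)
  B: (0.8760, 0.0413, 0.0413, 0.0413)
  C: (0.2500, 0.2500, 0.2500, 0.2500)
C > A > B

Key insight: Entropy is maximized by uniform distributions and minimized by concentrated distributions.

- Uniform distributions have maximum entropy log₂(4) = 2.0000 bits
- The more "peaked" or concentrated a distribution, the lower its entropy

Entropies:
  H(A) = 1.9324 bits
  H(B) = 0.7373 bits
  H(C) = 2.0000 bits

Ranking: C > A > B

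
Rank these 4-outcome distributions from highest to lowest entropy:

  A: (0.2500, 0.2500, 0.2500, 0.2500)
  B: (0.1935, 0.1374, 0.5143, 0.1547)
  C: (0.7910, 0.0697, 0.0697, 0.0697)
A > B > C

Key insight: Entropy is maximized by uniform distributions and minimized by concentrated distributions.

- Uniform distributions have maximum entropy log₂(4) = 2.0000 bits
- The more "peaked" or concentrated a distribution, the lower its entropy

Entropies:
  H(A) = 2.0000 bits
  H(B) = 1.7619 bits
  H(C) = 1.0708 bits

Ranking: A > B > C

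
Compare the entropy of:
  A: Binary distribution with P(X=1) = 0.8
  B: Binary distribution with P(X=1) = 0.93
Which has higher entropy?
A

For binary distributions, entropy is maximized at p=0.5 and decreases as p moves toward 0 or 1.

H(A) = H(0.8) = 0.7219 bits
H(B) = H(0.93) = 0.3659 bits

Distribution A (p=0.8) is closer to uniform (p=0.5), so it has higher entropy.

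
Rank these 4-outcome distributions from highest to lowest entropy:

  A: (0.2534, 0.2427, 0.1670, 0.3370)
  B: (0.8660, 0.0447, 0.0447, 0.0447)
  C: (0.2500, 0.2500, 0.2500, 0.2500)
C > A > B

Key insight: Entropy is maximized by uniform distributions and minimized by concentrated distributions.

- Uniform distributions have maximum entropy log₂(4) = 2.0000 bits
- The more "peaked" or concentrated a distribution, the lower its entropy

Entropies:
  H(A) = 1.9576 bits
  H(B) = 0.7807 bits
  H(C) = 2.0000 bits

Ranking: C > A > B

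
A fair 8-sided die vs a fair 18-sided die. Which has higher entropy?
18-sided die

Both are uniform distributions; for uniform over n outcomes, H = log₂(n). H(8-sided) = log₂(8) = 3.000 bits and H(18-sided) = log₂(18) = 4.170 bits. More outcomes in a uniform distribution means higher entropy.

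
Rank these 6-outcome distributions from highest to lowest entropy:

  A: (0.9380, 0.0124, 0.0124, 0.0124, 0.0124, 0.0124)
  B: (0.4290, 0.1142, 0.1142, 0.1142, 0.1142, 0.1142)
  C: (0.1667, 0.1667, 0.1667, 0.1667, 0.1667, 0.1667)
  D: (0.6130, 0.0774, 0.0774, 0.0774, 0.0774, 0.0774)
C > B > D > A

Key insight: Entropy is maximized by uniform distributions and minimized by concentrated distributions.

Entropies:
  H(A) = 0.4793 bits
  H(B) = 2.3112 bits
  H(C) = 2.5850 bits
  H(D) = 1.8614 bits

Ranking: C > B > D > A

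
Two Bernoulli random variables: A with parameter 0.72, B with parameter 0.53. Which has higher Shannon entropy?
B

For binary distributions, entropy is maximized at p=0.5 and decreases as p moves toward 0 or 1.

H(A) = H(0.72) = 0.8555 bits
H(B) = H(0.53) = 0.9974 bits

Distribution B (p=0.53) is closer to uniform (p=0.5), so it has higher entropy.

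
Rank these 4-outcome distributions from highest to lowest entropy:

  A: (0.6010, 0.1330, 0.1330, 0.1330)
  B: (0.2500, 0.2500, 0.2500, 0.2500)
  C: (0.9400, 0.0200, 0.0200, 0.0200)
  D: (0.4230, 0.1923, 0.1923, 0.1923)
B > D > A > C

Key insight: Entropy is maximized by uniform distributions and minimized by concentrated distributions.

Entropies:
  H(A) = 1.6028 bits
  H(B) = 2.0000 bits
  H(C) = 0.4225 bits
  H(D) = 1.8973 bits

Ranking: B > D > A > C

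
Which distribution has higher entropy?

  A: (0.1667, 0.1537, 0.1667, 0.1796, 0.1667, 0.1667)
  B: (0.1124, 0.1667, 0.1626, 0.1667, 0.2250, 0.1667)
A

Both distributions are close to uniform, making this a harder comparison.

H(A) = 2.5835 bits
H(B) = 2.5572 bits

The distribution closer to uniform has higher entropy.
Answer: A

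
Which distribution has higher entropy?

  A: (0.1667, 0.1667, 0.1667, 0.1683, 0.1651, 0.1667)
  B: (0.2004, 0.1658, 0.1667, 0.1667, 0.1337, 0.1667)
A

Both distributions are close to uniform, making this a harder comparison.

H(A) = 2.5849 bits
H(B) = 2.5753 bits

The distribution closer to uniform has higher entropy.
Answer: A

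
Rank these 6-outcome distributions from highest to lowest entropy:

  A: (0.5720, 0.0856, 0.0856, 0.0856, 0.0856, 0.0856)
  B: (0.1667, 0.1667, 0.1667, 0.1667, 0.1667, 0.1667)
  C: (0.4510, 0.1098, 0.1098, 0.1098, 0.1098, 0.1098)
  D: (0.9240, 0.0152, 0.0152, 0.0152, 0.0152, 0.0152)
B > C > A > D

Key insight: Entropy is maximized by uniform distributions and minimized by concentrated distributions.

Entropies:
  H(A) = 1.9788 bits
  H(B) = 2.5850 bits
  H(C) = 2.2678 bits
  H(D) = 0.5644 bits

Ranking: B > C > A > D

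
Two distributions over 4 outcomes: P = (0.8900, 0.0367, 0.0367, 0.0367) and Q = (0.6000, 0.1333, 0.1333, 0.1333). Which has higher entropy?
Q

P is highly concentrated on one outcome (89%), making it nearly deterministic. Q spreads its mass more evenly (max 60%). The more spread-out distribution has higher entropy: H(P) ≈ 0.674 bits, H(Q) ≈ 1.605 bits.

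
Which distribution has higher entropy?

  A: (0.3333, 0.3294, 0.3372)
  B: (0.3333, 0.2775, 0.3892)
A

Both distributions are close to uniform, making this a harder comparison.

H(A) = 1.5849 bits
H(B) = 1.5714 bits

The distribution closer to uniform has higher entropy.
Answer: A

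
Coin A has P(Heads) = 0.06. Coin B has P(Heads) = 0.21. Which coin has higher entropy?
B

For binary distributions, entropy is maximized at p=0.5 and decreases as p moves toward 0 or 1.

H(A) = H(0.06) = 0.3274 bits
H(B) = H(0.21) = 0.7415 bits

Distribution B (p=0.21) is closer to uniform (p=0.5), so it has higher entropy.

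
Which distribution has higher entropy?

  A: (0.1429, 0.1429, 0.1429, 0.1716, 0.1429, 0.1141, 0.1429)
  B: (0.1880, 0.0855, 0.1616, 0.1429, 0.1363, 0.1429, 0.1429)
A

Both distributions are close to uniform, making this a harder comparison.

H(A) = 2.7989 bits
H(B) = 2.7767 bits

The distribution closer to uniform has higher entropy.
Answer: A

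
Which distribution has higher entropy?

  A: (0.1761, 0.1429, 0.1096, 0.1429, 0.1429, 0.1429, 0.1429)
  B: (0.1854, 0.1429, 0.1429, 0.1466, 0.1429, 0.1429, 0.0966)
A

Both distributions are close to uniform, making this a harder comparison.

H(A) = 2.7961 bits
H(B) = 2.7867 bits

The distribution closer to uniform has higher entropy.
Answer: A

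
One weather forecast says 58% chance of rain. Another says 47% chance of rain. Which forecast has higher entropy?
47% forecast

Treat each forecast as a Bernoulli distribution. Binary entropy is maximized at p=0.5 and falls off symmetrically toward 0 or 1. The 47% forecast is closer to 50%, so it is more uncertain. H(58%) ≈ 0.981 bits, H(47%) ≈ 0.997 bits.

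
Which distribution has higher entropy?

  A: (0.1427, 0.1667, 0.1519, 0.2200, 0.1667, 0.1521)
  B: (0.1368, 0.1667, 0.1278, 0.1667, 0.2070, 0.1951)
A

Both distributions are close to uniform, making this a harder comparison.

H(A) = 2.5692 bits
H(B) = 2.5639 bits

The distribution closer to uniform has higher entropy.
Answer: A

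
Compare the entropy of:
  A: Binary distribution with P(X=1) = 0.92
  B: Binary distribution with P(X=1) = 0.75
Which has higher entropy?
B

For binary distributions, entropy is maximized at p=0.5 and decreases as p moves toward 0 or 1.

H(A) = H(0.92) = 0.4022 bits
H(B) = H(0.75) = 0.8113 bits

Distribution B (p=0.75) is closer to uniform (p=0.5), so it has higher entropy.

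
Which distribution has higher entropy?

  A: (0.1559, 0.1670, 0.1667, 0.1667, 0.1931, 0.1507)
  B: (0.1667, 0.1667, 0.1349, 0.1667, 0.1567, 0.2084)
A

Both distributions are close to uniform, making this a harder comparison.

H(A) = 2.5804 bits
H(B) = 2.5728 bits

The distribution closer to uniform has higher entropy.
Answer: A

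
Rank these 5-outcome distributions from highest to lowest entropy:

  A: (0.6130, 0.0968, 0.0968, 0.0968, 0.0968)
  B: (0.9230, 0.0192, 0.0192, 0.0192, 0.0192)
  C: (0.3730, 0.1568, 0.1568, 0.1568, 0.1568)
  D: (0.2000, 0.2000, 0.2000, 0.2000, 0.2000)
D > C > A > B

Key insight: Entropy is maximized by uniform distributions and minimized by concentrated distributions.

Entropies:
  H(A) = 1.7368 bits
  H(B) = 0.5455 bits
  H(C) = 2.2069 bits
  H(D) = 2.3219 bits

Ranking: D > C > A > B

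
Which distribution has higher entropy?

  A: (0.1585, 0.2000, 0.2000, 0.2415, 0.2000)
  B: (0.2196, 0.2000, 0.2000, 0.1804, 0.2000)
B

Both distributions are close to uniform, making this a harder comparison.

H(A) = 2.3094 bits
H(B) = 2.3191 bits

The distribution closer to uniform has higher entropy.
Answer: B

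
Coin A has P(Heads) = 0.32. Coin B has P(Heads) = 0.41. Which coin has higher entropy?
B

For binary distributions, entropy is maximized at p=0.5 and decreases as p moves toward 0 or 1.

H(A) = H(0.32) = 0.9044 bits
H(B) = H(0.41) = 0.9765 bits

Distribution B (p=0.41) is closer to uniform (p=0.5), so it has higher entropy.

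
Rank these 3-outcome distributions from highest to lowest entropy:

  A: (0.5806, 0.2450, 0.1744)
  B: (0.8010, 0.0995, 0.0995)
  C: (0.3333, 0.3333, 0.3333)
C > A > B

Key insight: Entropy is maximized by uniform distributions and minimized by concentrated distributions.

- Uniform distributions have maximum entropy log₂(3) = 1.5850 bits
- The more "peaked" or concentrated a distribution, the lower its entropy

Entropies:
  H(A) = 1.3919 bits
  H(B) = 0.9189 bits
  H(C) = 1.5850 bits

Ranking: C > A > B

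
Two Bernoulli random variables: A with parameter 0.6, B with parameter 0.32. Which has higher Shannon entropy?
A

For binary distributions, entropy is maximized at p=0.5 and decreases as p moves toward 0 or 1.

H(A) = H(0.6) = 0.9710 bits
H(B) = H(0.32) = 0.9044 bits

Distribution A (p=0.6) is closer to uniform (p=0.5), so it has higher entropy.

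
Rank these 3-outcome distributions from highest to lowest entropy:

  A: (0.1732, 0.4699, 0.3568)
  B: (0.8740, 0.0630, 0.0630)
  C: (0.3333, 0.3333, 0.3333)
C > A > B

Key insight: Entropy is maximized by uniform distributions and minimized by concentrated distributions.

- Uniform distributions have maximum entropy log₂(3) = 1.5850 bits
- The more "peaked" or concentrated a distribution, the lower its entropy

Entropies:
  H(A) = 1.4806 bits
  H(B) = 0.6724 bits
  H(C) = 1.5850 bits

Ranking: C > A > B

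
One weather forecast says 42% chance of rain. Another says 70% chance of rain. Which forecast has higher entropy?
42% forecast

Treat each forecast as a Bernoulli distribution. Binary entropy is maximized at p=0.5 and falls off symmetrically toward 0 or 1. The 42% forecast is closer to 50%, so it is more uncertain. H(42%) ≈ 0.981 bits, H(70%) ≈ 0.881 bits.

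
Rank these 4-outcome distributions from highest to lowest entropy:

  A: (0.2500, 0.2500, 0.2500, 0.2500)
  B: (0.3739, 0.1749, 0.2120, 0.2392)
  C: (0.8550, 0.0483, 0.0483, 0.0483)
A > B > C

Key insight: Entropy is maximized by uniform distributions and minimized by concentrated distributions.

- Uniform distributions have maximum entropy log₂(4) = 2.0000 bits
- The more "peaked" or concentrated a distribution, the lower its entropy

Entropies:
  H(A) = 2.0000 bits
  H(B) = 1.9387 bits
  H(C) = 0.8270 bits

Ranking: A > B > C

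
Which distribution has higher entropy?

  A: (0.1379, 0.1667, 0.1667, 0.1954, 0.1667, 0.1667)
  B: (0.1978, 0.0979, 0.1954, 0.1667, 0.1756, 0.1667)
A

Both distributions are close to uniform, making this a harder comparison.

H(A) = 2.5778 bits
H(B) = 2.5532 bits

The distribution closer to uniform has higher entropy.
Answer: A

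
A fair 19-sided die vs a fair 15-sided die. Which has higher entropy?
19-sided die

Both are uniform distributions; for uniform over n outcomes, H = log₂(n). H(19-sided) = log₂(19) = 4.248 bits and H(15-sided) = log₂(15) = 3.907 bits. More outcomes in a uniform distribution means higher entropy.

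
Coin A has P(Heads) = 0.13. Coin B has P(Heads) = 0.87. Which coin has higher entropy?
Equal

For binary distributions, entropy is maximized at p=0.5 and decreases as p moves toward 0 or 1.

H(A) = H(0.13) = 0.5574 bits
H(B) = H(0.87) = 0.5574 bits

Both distributions are equally far from uniform (|0.13-0.5| = |0.87-0.5|), so they have the same entropy.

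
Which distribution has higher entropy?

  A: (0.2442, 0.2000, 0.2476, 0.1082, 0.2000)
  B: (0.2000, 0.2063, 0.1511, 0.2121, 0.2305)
B

Both distributions are close to uniform, making this a harder comparison.

H(A) = 2.2712 bits
H(B) = 2.3087 bits

The distribution closer to uniform has higher entropy.
Answer: B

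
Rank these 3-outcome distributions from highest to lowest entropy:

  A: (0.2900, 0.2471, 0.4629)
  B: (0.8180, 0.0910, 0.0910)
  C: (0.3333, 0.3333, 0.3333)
C > A > B

Key insight: Entropy is maximized by uniform distributions and minimized by concentrated distributions.

- Uniform distributions have maximum entropy log₂(3) = 1.5850 bits
- The more "peaked" or concentrated a distribution, the lower its entropy

Entropies:
  H(A) = 1.5307 bits
  H(B) = 0.8664 bits
  H(C) = 1.5850 bits

Ranking: C > A > B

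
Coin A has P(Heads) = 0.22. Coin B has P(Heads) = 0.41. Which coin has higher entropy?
B

For binary distributions, entropy is maximized at p=0.5 and decreases as p moves toward 0 or 1.

H(A) = H(0.22) = 0.7602 bits
H(B) = H(0.41) = 0.9765 bits

Distribution B (p=0.41) is closer to uniform (p=0.5), so it has higher entropy.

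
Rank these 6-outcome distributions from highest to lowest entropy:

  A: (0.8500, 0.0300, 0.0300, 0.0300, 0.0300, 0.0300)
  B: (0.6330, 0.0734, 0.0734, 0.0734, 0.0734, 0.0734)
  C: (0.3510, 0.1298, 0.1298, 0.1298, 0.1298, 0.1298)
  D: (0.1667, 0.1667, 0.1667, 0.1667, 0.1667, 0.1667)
D > C > B > A

Key insight: Entropy is maximized by uniform distributions and minimized by concentrated distributions.

Entropies:
  H(A) = 0.9581 bits
  H(B) = 1.8005 bits
  H(C) = 2.4419 bits
  H(D) = 2.5850 bits

Ranking: D > C > B > A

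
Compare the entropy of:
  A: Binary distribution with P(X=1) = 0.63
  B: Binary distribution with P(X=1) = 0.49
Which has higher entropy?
B

For binary distributions, entropy is maximized at p=0.5 and decreases as p moves toward 0 or 1.

H(A) = H(0.63) = 0.9507 bits
H(B) = H(0.49) = 0.9997 bits

Distribution B (p=0.49) is closer to uniform (p=0.5), so it has higher entropy.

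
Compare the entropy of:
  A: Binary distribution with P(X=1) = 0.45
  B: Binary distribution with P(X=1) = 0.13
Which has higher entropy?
A

For binary distributions, entropy is maximized at p=0.5 and decreases as p moves toward 0 or 1.

H(A) = H(0.45) = 0.9928 bits
H(B) = H(0.13) = 0.5574 bits

Distribution A (p=0.45) is closer to uniform (p=0.5), so it has higher entropy.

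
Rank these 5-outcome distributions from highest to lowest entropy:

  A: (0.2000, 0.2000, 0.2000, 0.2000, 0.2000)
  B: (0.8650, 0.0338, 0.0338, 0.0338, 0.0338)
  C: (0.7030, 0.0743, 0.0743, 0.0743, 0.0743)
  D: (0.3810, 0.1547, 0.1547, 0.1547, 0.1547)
A > D > C > B

Key insight: Entropy is maximized by uniform distributions and minimized by concentrated distributions.

Entropies:
  H(A) = 2.3219 bits
  H(B) = 0.8410 bits
  H(C) = 1.4716 bits
  H(D) = 2.1967 bits

Ranking: A > D > C > B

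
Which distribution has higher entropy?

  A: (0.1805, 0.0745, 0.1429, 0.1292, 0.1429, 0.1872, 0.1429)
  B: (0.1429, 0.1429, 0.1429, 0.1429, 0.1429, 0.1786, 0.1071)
B

Both distributions are close to uniform, making this a harder comparison.

H(A) = 2.7621 bits
H(B) = 2.7943 bits

The distribution closer to uniform has higher entropy.
Answer: B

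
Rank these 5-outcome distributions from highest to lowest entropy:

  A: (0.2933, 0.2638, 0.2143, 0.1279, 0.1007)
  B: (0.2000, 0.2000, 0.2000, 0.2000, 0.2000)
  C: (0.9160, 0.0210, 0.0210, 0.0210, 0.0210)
B > A > C

Key insight: Entropy is maximized by uniform distributions and minimized by concentrated distributions.

- Uniform distributions have maximum entropy log₂(5) = 2.3219 bits
- The more "peaked" or concentrated a distribution, the lower its entropy

Entropies:
  H(A) = 2.2154 bits
  H(B) = 2.3219 bits
  H(C) = 0.5841 bits

Ranking: B > A > C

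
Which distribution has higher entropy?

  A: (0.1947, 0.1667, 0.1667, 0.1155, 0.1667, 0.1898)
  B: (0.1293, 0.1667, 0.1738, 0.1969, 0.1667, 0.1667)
B

Both distributions are close to uniform, making this a harder comparison.

H(A) = 2.5668 bits
H(B) = 2.5745 bits

The distribution closer to uniform has higher entropy.
Answer: B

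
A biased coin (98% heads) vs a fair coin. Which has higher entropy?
Fair coin

The fair coin is uniform (p=0.5), maximizing binary entropy at 1 bit. The biased coin has H(0.98) ≈ 0.141 bits — its outcome is more predictable, so its entropy is lower.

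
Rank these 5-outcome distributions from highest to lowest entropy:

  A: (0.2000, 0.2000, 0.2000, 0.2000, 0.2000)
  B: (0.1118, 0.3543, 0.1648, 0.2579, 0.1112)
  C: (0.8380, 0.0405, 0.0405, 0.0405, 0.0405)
A > B > C

Key insight: Entropy is maximized by uniform distributions and minimized by concentrated distributions.

- Uniform distributions have maximum entropy log₂(5) = 2.3219 bits
- The more "peaked" or concentrated a distribution, the lower its entropy

Entropies:
  H(A) = 2.3219 bits
  H(B) = 2.1691 bits
  H(C) = 0.9631 bits

Ranking: A > B > C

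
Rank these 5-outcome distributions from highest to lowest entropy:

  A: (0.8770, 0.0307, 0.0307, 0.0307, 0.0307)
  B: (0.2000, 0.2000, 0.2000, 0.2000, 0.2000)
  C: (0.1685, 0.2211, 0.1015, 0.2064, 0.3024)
B > C > A

Key insight: Entropy is maximized by uniform distributions and minimized by concentrated distributions.

- Uniform distributions have maximum entropy log₂(5) = 2.3219 bits
- The more "peaked" or concentrated a distribution, the lower its entropy

Entropies:
  H(A) = 0.7839 bits
  H(B) = 2.3219 bits
  H(C) = 2.2411 bits

Ranking: B > C > A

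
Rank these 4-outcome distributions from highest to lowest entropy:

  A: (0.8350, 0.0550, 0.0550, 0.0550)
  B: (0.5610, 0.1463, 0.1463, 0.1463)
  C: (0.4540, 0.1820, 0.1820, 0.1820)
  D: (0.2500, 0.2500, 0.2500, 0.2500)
D > C > B > A

Key insight: Entropy is maximized by uniform distributions and minimized by concentrated distributions.

Entropies:
  H(A) = 0.9077 bits
  H(B) = 1.6850 bits
  H(C) = 1.8593 bits
  H(D) = 2.0000 bits

Ranking: D > C > B > A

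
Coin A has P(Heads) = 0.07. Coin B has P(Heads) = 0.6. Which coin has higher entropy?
B

For binary distributions, entropy is maximized at p=0.5 and decreases as p moves toward 0 or 1.

H(A) = H(0.07) = 0.3659 bits
H(B) = H(0.6) = 0.9710 bits

Distribution B (p=0.6) is closer to uniform (p=0.5), so it has higher entropy.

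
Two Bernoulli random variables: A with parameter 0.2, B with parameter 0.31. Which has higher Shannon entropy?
B

For binary distributions, entropy is maximized at p=0.5 and decreases as p moves toward 0 or 1.

H(A) = H(0.2) = 0.7219 bits
H(B) = H(0.31) = 0.8932 bits

Distribution B (p=0.31) is closer to uniform (p=0.5), so it has higher entropy.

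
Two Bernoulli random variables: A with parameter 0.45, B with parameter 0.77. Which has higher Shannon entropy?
A

For binary distributions, entropy is maximized at p=0.5 and decreases as p moves toward 0 or 1.

H(A) = H(0.45) = 0.9928 bits
H(B) = H(0.77) = 0.7780 bits

Distribution A (p=0.45) is closer to uniform (p=0.5), so it has higher entropy.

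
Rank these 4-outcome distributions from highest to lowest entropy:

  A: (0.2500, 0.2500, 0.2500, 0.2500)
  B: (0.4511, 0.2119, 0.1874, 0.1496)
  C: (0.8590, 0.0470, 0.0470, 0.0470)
A > B > C

Key insight: Entropy is maximized by uniform distributions and minimized by concentrated distributions.

- Uniform distributions have maximum entropy log₂(4) = 2.0000 bits
- The more "peaked" or concentrated a distribution, the lower its entropy

Entropies:
  H(A) = 2.0000 bits
  H(B) = 1.8552 bits
  H(C) = 0.8103 bits

Ranking: A > B > C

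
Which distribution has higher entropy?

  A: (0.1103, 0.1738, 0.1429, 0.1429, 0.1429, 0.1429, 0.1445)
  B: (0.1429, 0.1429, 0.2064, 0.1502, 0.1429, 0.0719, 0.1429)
A

Both distributions are close to uniform, making this a harder comparison.

H(A) = 2.7970 bits
H(B) = 2.7580 bits

The distribution closer to uniform has higher entropy.
Answer: A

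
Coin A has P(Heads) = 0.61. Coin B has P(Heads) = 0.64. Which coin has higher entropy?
A

For binary distributions, entropy is maximized at p=0.5 and decreases as p moves toward 0 or 1.

H(A) = H(0.61) = 0.9648 bits
H(B) = H(0.64) = 0.9427 bits

Distribution A (p=0.61) is closer to uniform (p=0.5), so it has higher entropy.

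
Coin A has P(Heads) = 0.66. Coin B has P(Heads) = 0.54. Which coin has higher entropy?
B

For binary distributions, entropy is maximized at p=0.5 and decreases as p moves toward 0 or 1.

H(A) = H(0.66) = 0.9248 bits
H(B) = H(0.54) = 0.9954 bits

Distribution B (p=0.54) is closer to uniform (p=0.5), so it has higher entropy.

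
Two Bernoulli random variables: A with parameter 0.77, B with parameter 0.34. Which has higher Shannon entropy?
B

For binary distributions, entropy is maximized at p=0.5 and decreases as p moves toward 0 or 1.

H(A) = H(0.77) = 0.7780 bits
H(B) = H(0.34) = 0.9248 bits

Distribution B (p=0.34) is closer to uniform (p=0.5), so it has higher entropy.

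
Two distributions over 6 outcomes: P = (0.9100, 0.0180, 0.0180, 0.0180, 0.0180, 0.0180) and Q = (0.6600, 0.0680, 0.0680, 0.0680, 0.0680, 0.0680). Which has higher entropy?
Q

P is highly concentrated on one outcome (91%), making it nearly deterministic. Q spreads its mass more evenly (max 66%). The more spread-out distribution has higher entropy: H(P) ≈ 0.645 bits, H(Q) ≈ 1.714 bits.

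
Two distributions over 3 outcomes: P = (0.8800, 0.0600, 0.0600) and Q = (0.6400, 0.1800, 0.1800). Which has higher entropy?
Q

P is highly concentrated on one outcome (88%), making it nearly deterministic. Q spreads its mass more evenly (max 64%). The more spread-out distribution has higher entropy: H(P) ≈ 0.649 bits, H(Q) ≈ 1.303 bits.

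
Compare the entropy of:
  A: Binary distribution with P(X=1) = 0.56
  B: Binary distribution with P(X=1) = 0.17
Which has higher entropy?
A

For binary distributions, entropy is maximized at p=0.5 and decreases as p moves toward 0 or 1.

H(A) = H(0.56) = 0.9896 bits
H(B) = H(0.17) = 0.6577 bits

Distribution A (p=0.56) is closer to uniform (p=0.5), so it has higher entropy.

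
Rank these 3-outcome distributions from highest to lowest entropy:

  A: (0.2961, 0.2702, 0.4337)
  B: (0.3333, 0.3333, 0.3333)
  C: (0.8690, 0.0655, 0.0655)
B > A > C

Key insight: Entropy is maximized by uniform distributions and minimized by concentrated distributions.

- Uniform distributions have maximum entropy log₂(3) = 1.5850 bits
- The more "peaked" or concentrated a distribution, the lower its entropy

Entropies:
  H(A) = 1.5527 bits
  H(B) = 1.5850 bits
  H(C) = 0.6912 bits

Ranking: B > A > C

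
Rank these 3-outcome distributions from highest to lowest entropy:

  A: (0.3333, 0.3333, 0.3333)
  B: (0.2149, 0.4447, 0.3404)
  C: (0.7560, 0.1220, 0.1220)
A > B > C

Key insight: Entropy is maximized by uniform distributions and minimized by concentrated distributions.

- Uniform distributions have maximum entropy log₂(3) = 1.5850 bits
- The more "peaked" or concentrated a distribution, the lower its entropy

Entropies:
  H(A) = 1.5850 bits
  H(B) = 1.5259 bits
  H(C) = 1.0456 bits

Ranking: A > B > C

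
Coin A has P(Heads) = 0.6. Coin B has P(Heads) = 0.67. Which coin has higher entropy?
A

For binary distributions, entropy is maximized at p=0.5 and decreases as p moves toward 0 or 1.

H(A) = H(0.6) = 0.9710 bits
H(B) = H(0.67) = 0.9149 bits

Distribution A (p=0.6) is closer to uniform (p=0.5), so it has higher entropy.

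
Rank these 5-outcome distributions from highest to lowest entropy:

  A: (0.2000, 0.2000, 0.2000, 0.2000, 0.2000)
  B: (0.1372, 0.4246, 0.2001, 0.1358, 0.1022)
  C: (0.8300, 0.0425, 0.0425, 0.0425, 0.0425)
A > B > C

Key insight: Entropy is maximized by uniform distributions and minimized by concentrated distributions.

- Uniform distributions have maximum entropy log₂(5) = 2.3219 bits
- The more "peaked" or concentrated a distribution, the lower its entropy

Entropies:
  H(A) = 2.3219 bits
  H(B) = 2.1100 bits
  H(C) = 0.9977 bits

Ranking: A > B > C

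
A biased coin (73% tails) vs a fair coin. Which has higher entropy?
Fair coin

The fair coin is uniform (p=0.5), maximizing binary entropy at 1 bit. The biased coin has H(0.73) ≈ 0.841 bits — its outcome is more predictable, so its entropy is lower.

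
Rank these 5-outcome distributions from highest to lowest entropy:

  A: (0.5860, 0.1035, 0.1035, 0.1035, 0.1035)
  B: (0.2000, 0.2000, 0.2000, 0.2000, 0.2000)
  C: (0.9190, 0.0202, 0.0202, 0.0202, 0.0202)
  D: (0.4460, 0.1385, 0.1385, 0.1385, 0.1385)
B > D > A > C

Key insight: Entropy is maximized by uniform distributions and minimized by concentrated distributions.

Entropies:
  H(A) = 1.8066 bits
  H(B) = 2.3219 bits
  H(C) = 0.5677 bits
  H(D) = 2.0996 bits

Ranking: B > D > A > C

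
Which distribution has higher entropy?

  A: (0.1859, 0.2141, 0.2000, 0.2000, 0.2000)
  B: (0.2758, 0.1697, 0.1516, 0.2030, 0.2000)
A

Both distributions are close to uniform, making this a harder comparison.

H(A) = 2.3205 bits
H(B) = 2.2907 bits

The distribution closer to uniform has higher entropy.
Answer: A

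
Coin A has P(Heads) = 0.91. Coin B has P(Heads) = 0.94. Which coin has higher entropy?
A

For binary distributions, entropy is maximized at p=0.5 and decreases as p moves toward 0 or 1.

H(A) = H(0.91) = 0.4365 bits
H(B) = H(0.94) = 0.3274 bits

Distribution A (p=0.91) is closer to uniform (p=0.5), so it has higher entropy.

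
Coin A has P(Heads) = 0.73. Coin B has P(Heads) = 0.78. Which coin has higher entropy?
A

For binary distributions, entropy is maximized at p=0.5 and decreases as p moves toward 0 or 1.

H(A) = H(0.73) = 0.8415 bits
H(B) = H(0.78) = 0.7602 bits

Distribution A (p=0.73) is closer to uniform (p=0.5), so it has higher entropy.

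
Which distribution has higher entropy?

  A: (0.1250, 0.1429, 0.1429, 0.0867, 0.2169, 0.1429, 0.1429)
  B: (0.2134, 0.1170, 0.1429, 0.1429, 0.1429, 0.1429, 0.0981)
B

Both distributions are close to uniform, making this a harder comparison.

H(A) = 2.7633 bits
H(B) = 2.7706 bits

The distribution closer to uniform has higher entropy.
Answer: B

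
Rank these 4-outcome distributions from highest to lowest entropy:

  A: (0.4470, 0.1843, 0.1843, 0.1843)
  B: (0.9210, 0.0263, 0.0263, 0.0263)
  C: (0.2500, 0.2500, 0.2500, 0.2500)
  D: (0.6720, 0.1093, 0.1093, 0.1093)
C > A > D > B

Key insight: Entropy is maximized by uniform distributions and minimized by concentrated distributions.

Entropies:
  H(A) = 1.8684 bits
  H(B) = 0.5239 bits
  H(C) = 2.0000 bits
  H(D) = 1.4327 bits

Ranking: C > A > D > B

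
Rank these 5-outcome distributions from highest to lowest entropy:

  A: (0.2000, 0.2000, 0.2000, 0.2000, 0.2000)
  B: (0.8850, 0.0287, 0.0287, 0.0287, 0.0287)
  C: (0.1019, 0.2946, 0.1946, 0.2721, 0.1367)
A > C > B

Key insight: Entropy is maximized by uniform distributions and minimized by concentrated distributions.

- Uniform distributions have maximum entropy log₂(5) = 2.3219 bits
- The more "peaked" or concentrated a distribution, the lower its entropy

Entropies:
  H(A) = 2.3219 bits
  H(B) = 0.7448 bits
  H(C) = 2.2182 bits

Ranking: A > C > B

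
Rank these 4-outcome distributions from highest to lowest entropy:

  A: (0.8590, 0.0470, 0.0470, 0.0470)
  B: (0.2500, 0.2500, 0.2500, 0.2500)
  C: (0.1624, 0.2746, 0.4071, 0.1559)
B > C > A

Key insight: Entropy is maximized by uniform distributions and minimized by concentrated distributions.

- Uniform distributions have maximum entropy log₂(4) = 2.0000 bits
- The more "peaked" or concentrated a distribution, the lower its entropy

Entropies:
  H(A) = 0.8103 bits
  H(B) = 2.0000 bits
  H(C) = 1.8838 bits

Ranking: B > C > A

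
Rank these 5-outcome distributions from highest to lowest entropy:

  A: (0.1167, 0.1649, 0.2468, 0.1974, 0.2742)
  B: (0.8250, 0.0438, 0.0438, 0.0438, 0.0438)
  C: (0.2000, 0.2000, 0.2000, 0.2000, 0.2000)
C > A > B

Key insight: Entropy is maximized by uniform distributions and minimized by concentrated distributions.

- Uniform distributions have maximum entropy log₂(5) = 2.3219 bits
- The more "peaked" or concentrated a distribution, the lower its entropy

Entropies:
  H(A) = 2.2626 bits
  H(B) = 1.0190 bits
  H(C) = 2.3219 bits

Ranking: C > A > B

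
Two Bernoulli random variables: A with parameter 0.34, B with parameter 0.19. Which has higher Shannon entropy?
A

For binary distributions, entropy is maximized at p=0.5 and decreases as p moves toward 0 or 1.

H(A) = H(0.34) = 0.9248 bits
H(B) = H(0.19) = 0.7015 bits

Distribution A (p=0.34) is closer to uniform (p=0.5), so it has higher entropy.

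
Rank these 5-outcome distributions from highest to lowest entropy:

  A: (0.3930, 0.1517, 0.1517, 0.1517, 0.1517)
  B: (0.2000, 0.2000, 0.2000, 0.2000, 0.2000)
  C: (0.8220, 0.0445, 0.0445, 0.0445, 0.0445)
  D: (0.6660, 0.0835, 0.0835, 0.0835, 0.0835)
B > A > D > C

Key insight: Entropy is maximized by uniform distributions and minimized by concentrated distributions.

Entropies:
  H(A) = 2.1807 bits
  H(B) = 2.3219 bits
  H(C) = 1.0317 bits
  H(D) = 1.5870 bits

Ranking: B > A > D > C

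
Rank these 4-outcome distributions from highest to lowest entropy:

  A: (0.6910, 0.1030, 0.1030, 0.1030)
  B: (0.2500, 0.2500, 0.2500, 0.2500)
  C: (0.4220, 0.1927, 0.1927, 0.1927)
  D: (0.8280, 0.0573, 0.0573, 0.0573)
B > C > A > D

Key insight: Entropy is maximized by uniform distributions and minimized by concentrated distributions.

Entropies:
  H(A) = 1.3818 bits
  H(B) = 2.0000 bits
  H(C) = 1.8985 bits
  H(D) = 0.9349 bits

Ranking: B > C > A > D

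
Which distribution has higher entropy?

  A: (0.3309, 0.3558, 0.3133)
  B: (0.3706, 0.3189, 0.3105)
A

Both distributions are close to uniform, making this a harder comparison.

H(A) = 1.5830 bits
H(B) = 1.5804 bits

The distribution closer to uniform has higher entropy.
Answer: A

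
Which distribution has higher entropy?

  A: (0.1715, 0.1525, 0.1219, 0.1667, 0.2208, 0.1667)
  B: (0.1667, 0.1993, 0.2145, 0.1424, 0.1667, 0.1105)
A

Both distributions are close to uniform, making this a harder comparison.

H(A) = 2.5629 bits
H(B) = 2.5534 bits

The distribution closer to uniform has higher entropy.
Answer: A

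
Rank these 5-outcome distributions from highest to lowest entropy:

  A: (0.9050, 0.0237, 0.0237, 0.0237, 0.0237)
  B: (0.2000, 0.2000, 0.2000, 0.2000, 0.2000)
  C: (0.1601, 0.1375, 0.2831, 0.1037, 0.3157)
B > C > A

Key insight: Entropy is maximized by uniform distributions and minimized by concentrated distributions.

- Uniform distributions have maximum entropy log₂(5) = 2.3219 bits
- The more "peaked" or concentrated a distribution, the lower its entropy

Entropies:
  H(A) = 0.6429 bits
  H(B) = 2.3219 bits
  H(C) = 2.1962 bits

Ranking: B > C > A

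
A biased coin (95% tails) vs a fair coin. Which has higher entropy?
Fair coin

The fair coin is uniform (p=0.5), maximizing binary entropy at 1 bit. The biased coin has H(0.95) ≈ 0.286 bits — its outcome is more predictable, so its entropy is lower.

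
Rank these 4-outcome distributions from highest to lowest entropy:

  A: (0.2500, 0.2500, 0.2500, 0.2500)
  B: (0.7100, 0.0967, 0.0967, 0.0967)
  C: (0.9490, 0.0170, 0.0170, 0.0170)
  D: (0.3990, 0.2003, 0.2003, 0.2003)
A > D > B > C

Key insight: Entropy is maximized by uniform distributions and minimized by concentrated distributions.

Entropies:
  H(A) = 2.0000 bits
  H(B) = 1.3284 bits
  H(C) = 0.3715 bits
  H(D) = 1.9229 bits

Ranking: A > D > B > C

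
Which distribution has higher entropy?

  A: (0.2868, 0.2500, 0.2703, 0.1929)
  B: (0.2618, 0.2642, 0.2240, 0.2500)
B

Both distributions are close to uniform, making this a harder comparison.

H(A) = 1.9849 bits
H(B) = 1.9970 bits

The distribution closer to uniform has higher entropy.
Answer: B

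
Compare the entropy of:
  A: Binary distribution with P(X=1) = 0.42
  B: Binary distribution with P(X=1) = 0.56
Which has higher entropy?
B

For binary distributions, entropy is maximized at p=0.5 and decreases as p moves toward 0 or 1.

H(A) = H(0.42) = 0.9815 bits
H(B) = H(0.56) = 0.9896 bits

Distribution B (p=0.56) is closer to uniform (p=0.5), so it has higher entropy.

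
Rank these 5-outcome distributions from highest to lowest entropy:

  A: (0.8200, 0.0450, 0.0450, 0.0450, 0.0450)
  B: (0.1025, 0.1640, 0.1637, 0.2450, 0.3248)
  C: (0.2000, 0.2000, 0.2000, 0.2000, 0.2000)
C > B > A

Key insight: Entropy is maximized by uniform distributions and minimized by concentrated distributions.

- Uniform distributions have maximum entropy log₂(5) = 2.3219 bits
- The more "peaked" or concentrated a distribution, the lower its entropy

Entropies:
  H(A) = 1.0401 bits
  H(B) = 2.2161 bits
  H(C) = 2.3219 bits

Ranking: C > B > A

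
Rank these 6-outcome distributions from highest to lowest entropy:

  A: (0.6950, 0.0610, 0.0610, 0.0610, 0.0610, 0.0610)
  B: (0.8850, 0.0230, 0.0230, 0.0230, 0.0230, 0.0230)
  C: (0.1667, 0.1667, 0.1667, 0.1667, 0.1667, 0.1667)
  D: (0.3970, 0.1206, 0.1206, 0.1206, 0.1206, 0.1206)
C > D > A > B

Key insight: Entropy is maximized by uniform distributions and minimized by concentrated distributions.

Entropies:
  H(A) = 1.5955 bits
  H(B) = 0.7818 bits
  H(C) = 2.5850 bits
  H(D) = 2.3693 bits

Ranking: C > D > A > B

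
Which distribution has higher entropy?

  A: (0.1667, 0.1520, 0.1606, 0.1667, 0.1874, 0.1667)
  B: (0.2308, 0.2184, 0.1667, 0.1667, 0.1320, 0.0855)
A

Both distributions are close to uniform, making this a harder comparison.

H(A) = 2.5820 bits
H(B) = 2.5182 bits

The distribution closer to uniform has higher entropy.
Answer: A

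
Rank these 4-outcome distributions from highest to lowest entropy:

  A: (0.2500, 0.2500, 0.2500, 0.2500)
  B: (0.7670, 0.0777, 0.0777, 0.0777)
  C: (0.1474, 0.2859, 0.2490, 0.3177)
A > C > B

Key insight: Entropy is maximized by uniform distributions and minimized by concentrated distributions.

- Uniform distributions have maximum entropy log₂(4) = 2.0000 bits
- The more "peaked" or concentrated a distribution, the lower its entropy

Entropies:
  H(A) = 2.0000 bits
  H(B) = 1.1525 bits
  H(C) = 1.9486 bits

Ranking: A > C > B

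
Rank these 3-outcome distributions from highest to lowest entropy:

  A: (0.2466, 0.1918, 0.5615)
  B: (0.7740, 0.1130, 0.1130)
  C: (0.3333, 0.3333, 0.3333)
C > A > B

Key insight: Entropy is maximized by uniform distributions and minimized by concentrated distributions.

- Uniform distributions have maximum entropy log₂(3) = 1.5850 bits
- The more "peaked" or concentrated a distribution, the lower its entropy

Entropies:
  H(A) = 1.4225 bits
  H(B) = 0.9970 bits
  H(C) = 1.5850 bits

Ranking: C > A > B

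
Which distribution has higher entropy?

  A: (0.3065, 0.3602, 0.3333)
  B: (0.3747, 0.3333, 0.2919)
A

Both distributions are close to uniform, making this a harder comparison.

H(A) = 1.5818 bits
H(B) = 1.5775 bits

The distribution closer to uniform has higher entropy.
Answer: A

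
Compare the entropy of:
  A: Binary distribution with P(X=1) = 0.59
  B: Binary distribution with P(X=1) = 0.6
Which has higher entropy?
A

For binary distributions, entropy is maximized at p=0.5 and decreases as p moves toward 0 or 1.

H(A) = H(0.59) = 0.9765 bits
H(B) = H(0.6) = 0.9710 bits

Distribution A (p=0.59) is closer to uniform (p=0.5), so it has higher entropy.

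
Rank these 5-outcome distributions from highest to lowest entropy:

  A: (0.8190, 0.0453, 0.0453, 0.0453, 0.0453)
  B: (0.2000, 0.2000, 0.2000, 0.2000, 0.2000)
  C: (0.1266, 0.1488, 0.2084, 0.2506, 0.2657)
B > C > A

Key insight: Entropy is maximized by uniform distributions and minimized by concentrated distributions.

- Uniform distributions have maximum entropy log₂(5) = 2.3219 bits
- The more "peaked" or concentrated a distribution, the lower its entropy

Entropies:
  H(A) = 1.0443 bits
  H(B) = 2.3219 bits
  H(C) = 2.2663 bits

Ranking: B > C > A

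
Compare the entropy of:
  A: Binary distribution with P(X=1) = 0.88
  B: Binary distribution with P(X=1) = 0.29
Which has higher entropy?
B

For binary distributions, entropy is maximized at p=0.5 and decreases as p moves toward 0 or 1.

H(A) = H(0.88) = 0.5294 bits
H(B) = H(0.29) = 0.8687 bits

Distribution B (p=0.29) is closer to uniform (p=0.5), so it has higher entropy.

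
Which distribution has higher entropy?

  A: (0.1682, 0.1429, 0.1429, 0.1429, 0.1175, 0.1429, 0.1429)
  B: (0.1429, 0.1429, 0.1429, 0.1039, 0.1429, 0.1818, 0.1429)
A

Both distributions are close to uniform, making this a harder comparison.

H(A) = 2.8008 bits
H(B) = 2.7918 bits

The distribution closer to uniform has higher entropy.
Answer: A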